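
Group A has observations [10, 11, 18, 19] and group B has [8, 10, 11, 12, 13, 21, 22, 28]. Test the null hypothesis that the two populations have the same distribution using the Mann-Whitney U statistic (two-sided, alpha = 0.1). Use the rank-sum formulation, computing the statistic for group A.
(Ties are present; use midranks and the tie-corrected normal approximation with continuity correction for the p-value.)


Step 1: Combine and sort all 12 observations; assign midranks.
sorted (value, group): (8,Y), (10,X), (10,Y), (11,X), (11,Y), (12,Y), (13,Y), (18,X), (19,X), (21,Y), (22,Y), (28,Y)
ranks: 8->1, 10->2.5, 10->2.5, 11->4.5, 11->4.5, 12->6, 13->7, 18->8, 19->9, 21->10, 22->11, 28->12
Step 2: Rank sum for X: R1 = 2.5 + 4.5 + 8 + 9 = 24.
Step 3: U_X = R1 - n1(n1+1)/2 = 24 - 4*5/2 = 24 - 10 = 14.
       U_Y = n1*n2 - U_X = 32 - 14 = 18.
Step 4: Ties are present, so use the tie-corrected normal approximation (with continuity correction) for the p-value.
Step 5: p-value = 0.798215; compare to alpha = 0.1. fail to reject H0.

U_X = 14, p = 0.798215, fail to reject H0 at alpha = 0.1.


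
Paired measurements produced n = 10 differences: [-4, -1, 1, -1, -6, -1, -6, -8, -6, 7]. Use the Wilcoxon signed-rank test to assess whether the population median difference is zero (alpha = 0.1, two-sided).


Step 1: Drop any zero differences (none here) and take |d_i|.
|d| = [4, 1, 1, 1, 6, 1, 6, 8, 6, 7]
Step 2: Midrank |d_i| (ties get averaged ranks).
ranks: |4|->5, |1|->2.5, |1|->2.5, |1|->2.5, |6|->7, |1|->2.5, |6|->7, |8|->10, |6|->7, |7|->9
Step 3: Attach original signs; sum ranks with positive sign and with negative sign.
W+ = 2.5 + 9 = 11.5
W- = 5 + 2.5 + 2.5 + 7 + 2.5 + 7 + 10 + 7 = 43.5
(Check: W+ + W- = 55 should equal n(n+1)/2 = 55.)
Step 4: Test statistic W = min(W+, W-) = 11.5.
Step 5: Ties in |d|, so use the tie-corrected normal approximation.
        E[W] = n(n+1)/4 = 10*11/4 = 27.5.
        Tie groups: |d|=1 (t=4), |d|=6 (t=3); sum(t^3 - t) = 84.
        Var[W] = n(n+1)(2n+1)/24 - sum(t^3-t)/48 = 2310/24 - 84/48 = 94.5.
        z = (W - E[W]) / sqrt(Var[W]) = (11.5 - 27.5) / 9.7211 = -1.6459.
        Two-sided p = 2*Phi(z) = 0.099784.
Step 6: alpha = 0.1. reject H0.

W+ = 11.5, W- = 43.5, W = min = 11.5, p = 0.099784, reject H0.


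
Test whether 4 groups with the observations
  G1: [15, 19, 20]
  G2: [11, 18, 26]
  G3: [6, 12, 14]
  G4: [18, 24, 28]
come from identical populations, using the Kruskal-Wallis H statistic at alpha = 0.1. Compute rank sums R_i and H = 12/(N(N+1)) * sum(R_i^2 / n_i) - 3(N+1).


Step 1: Combine all N = 12 observations and assign midranks.
sorted (value, group, rank): (6,G3,1), (11,G2,2), (12,G3,3), (14,G3,4), (15,G1,5), (18,G2,6.5), (18,G4,6.5), (19,G1,8), (20,G1,9), (24,G4,10), (26,G2,11), (28,G4,12)
Step 2: Sum ranks within each group.
R_1 = 22 (n_1 = 3)
R_2 = 19.5 (n_2 = 3)
R_3 = 8 (n_3 = 3)
R_4 = 28.5 (n_4 = 3)
Step 3: H = 12/(N(N+1)) * sum(R_i^2/n_i) - 3(N+1)
     = 12/(12*13) * (22^2/3 + 19.5^2/3 + 8^2/3 + 28.5^2/3) - 3*13
     = 0.076923 * 580.167 - 39
     = 5.628205.
Step 4: Ties present; correction factor C = 1 - 6/(12^3 - 12) = 0.996503. Corrected H = 5.628205 / 0.996503 = 5.647953.
Step 5: Under H0, H ~ chi^2(3); p-value = 0.130052.
Step 6: alpha = 0.1. fail to reject H0.

H = 5.6480, df = 3, p = 0.130052, fail to reject H0.


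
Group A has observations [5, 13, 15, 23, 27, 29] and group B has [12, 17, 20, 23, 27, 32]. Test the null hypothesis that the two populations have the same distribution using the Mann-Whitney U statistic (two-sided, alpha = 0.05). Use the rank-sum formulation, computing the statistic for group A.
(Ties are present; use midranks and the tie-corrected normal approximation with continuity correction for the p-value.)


Step 1: Combine and sort all 12 observations; assign midranks.
sorted (value, group): (5,X), (12,Y), (13,X), (15,X), (17,Y), (20,Y), (23,X), (23,Y), (27,X), (27,Y), (29,X), (32,Y)
ranks: 5->1, 12->2, 13->3, 15->4, 17->5, 20->6, 23->7.5, 23->7.5, 27->9.5, 27->9.5, 29->11, 32->12
Step 2: Rank sum for X: R1 = 1 + 3 + 4 + 7.5 + 9.5 + 11 = 36.
Step 3: U_X = R1 - n1(n1+1)/2 = 36 - 6*7/2 = 36 - 21 = 15.
       U_Y = n1*n2 - U_X = 36 - 15 = 21.
Step 4: Ties are present, so use the tie-corrected normal approximation (with continuity correction) for the p-value.
Step 5: p-value = 0.687885; compare to alpha = 0.05. fail to reject H0.

U_X = 15, p = 0.687885, fail to reject H0 at alpha = 0.05.


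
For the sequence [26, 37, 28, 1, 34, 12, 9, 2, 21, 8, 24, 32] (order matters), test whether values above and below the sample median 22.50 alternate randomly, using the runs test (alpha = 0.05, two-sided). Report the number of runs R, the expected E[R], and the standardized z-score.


Step 1: Compute median = 22.50; label A = above, B = below.
Labels in order: AAABABBBBBAA  (n_A = 6, n_B = 6)
Step 2: Count runs R = 5.
Step 3: Under H0 (random ordering), E[R] = 2*n_A*n_B/(n_A+n_B) + 1 = 2*6*6/12 + 1 = 7.0000.
        Var[R] = 2*n_A*n_B*(2*n_A*n_B - n_A - n_B) / ((n_A+n_B)^2 * (n_A+n_B-1)) = 4320/1584 = 2.7273.
        SD[R] = 1.6514.
Step 4: Continuity-corrected z = (R + 0.5 - E[R]) / SD[R] = (5 + 0.5 - 7.0000) / 1.6514 = -0.9083.
Step 5: Two-sided p-value via normal approximation = 2*(1 - Phi(|z|)) = 0.363722.
Step 6: alpha = 0.05. fail to reject H0.

R = 5, z = -0.9083, p = 0.363722, fail to reject H0.


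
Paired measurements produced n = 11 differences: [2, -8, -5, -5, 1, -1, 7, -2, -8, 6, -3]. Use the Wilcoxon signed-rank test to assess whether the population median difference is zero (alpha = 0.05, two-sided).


Step 1: Drop any zero differences (none here) and take |d_i|.
|d| = [2, 8, 5, 5, 1, 1, 7, 2, 8, 6, 3]
Step 2: Midrank |d_i| (ties get averaged ranks).
ranks: |2|->3.5, |8|->10.5, |5|->6.5, |5|->6.5, |1|->1.5, |1|->1.5, |7|->9, |2|->3.5, |8|->10.5, |6|->8, |3|->5
Step 3: Attach original signs; sum ranks with positive sign and with negative sign.
W+ = 3.5 + 1.5 + 9 + 8 = 22
W- = 10.5 + 6.5 + 6.5 + 1.5 + 3.5 + 10.5 + 5 = 44
(Check: W+ + W- = 66 should equal n(n+1)/2 = 66.)
Step 4: Test statistic W = min(W+, W-) = 22.
Step 5: Ties in |d|, so use the tie-corrected normal approximation.
        E[W] = n(n+1)/4 = 11*12/4 = 33.
        Tie groups: |d|=1 (t=2), |d|=2 (t=2), |d|=5 (t=2), |d|=8 (t=2); sum(t^3 - t) = 24.
        Var[W] = n(n+1)(2n+1)/24 - sum(t^3-t)/48 = 3036/24 - 24/48 = 126.
        z = (W - E[W]) / sqrt(Var[W]) = (22 - 33) / 11.2250 = -0.9800.
        Two-sided p = 2*Phi(z) = 0.327107.
Step 6: alpha = 0.05. fail to reject H0.

W+ = 22, W- = 44, W = min = 22, p = 0.327107, fail to reject H0.


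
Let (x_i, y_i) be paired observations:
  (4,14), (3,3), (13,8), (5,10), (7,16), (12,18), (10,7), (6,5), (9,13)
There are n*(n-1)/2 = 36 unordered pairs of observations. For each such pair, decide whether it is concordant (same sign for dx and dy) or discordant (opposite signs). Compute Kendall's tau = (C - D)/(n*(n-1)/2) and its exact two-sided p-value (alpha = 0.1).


Step 1: Enumerate the 36 unordered pairs (i,j) with i<j and classify each by sign(x_j-x_i) * sign(y_j-y_i).
  (1,2):dx=-1,dy=-11->C; (1,3):dx=+9,dy=-6->D; (1,4):dx=+1,dy=-4->D; (1,5):dx=+3,dy=+2->C
  (1,6):dx=+8,dy=+4->C; (1,7):dx=+6,dy=-7->D; (1,8):dx=+2,dy=-9->D; (1,9):dx=+5,dy=-1->D
  (2,3):dx=+10,dy=+5->C; (2,4):dx=+2,dy=+7->C; (2,5):dx=+4,dy=+13->C; (2,6):dx=+9,dy=+15->C
  (2,7):dx=+7,dy=+4->C; (2,8):dx=+3,dy=+2->C; (2,9):dx=+6,dy=+10->C; (3,4):dx=-8,dy=+2->D
  (3,5):dx=-6,dy=+8->D; (3,6):dx=-1,dy=+10->D; (3,7):dx=-3,dy=-1->C; (3,8):dx=-7,dy=-3->C
  (3,9):dx=-4,dy=+5->D; (4,5):dx=+2,dy=+6->C; (4,6):dx=+7,dy=+8->C; (4,7):dx=+5,dy=-3->D
  (4,8):dx=+1,dy=-5->D; (4,9):dx=+4,dy=+3->C; (5,6):dx=+5,dy=+2->C; (5,7):dx=+3,dy=-9->D
  (5,8):dx=-1,dy=-11->C; (5,9):dx=+2,dy=-3->D; (6,7):dx=-2,dy=-11->C; (6,8):dx=-6,dy=-13->C
  (6,9):dx=-3,dy=-5->C; (7,8):dx=-4,dy=-2->C; (7,9):dx=-1,dy=+6->D; (8,9):dx=+3,dy=+8->C
Step 2: C = 22, D = 14, total pairs = 36.
Step 3: tau = (C - D)/(n(n-1)/2) = (22 - 14)/36 = 0.222222.
Step 4: Exact two-sided p-value (enumerate n! = 362880 permutations of y under H0): p = 0.476709.
Step 5: alpha = 0.1. fail to reject H0.

tau_b = 0.2222 (C=22, D=14), p = 0.476709, fail to reject H0.


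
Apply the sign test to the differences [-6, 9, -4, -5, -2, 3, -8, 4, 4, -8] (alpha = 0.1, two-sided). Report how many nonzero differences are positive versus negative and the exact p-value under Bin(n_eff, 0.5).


Step 1: Discard zero differences. Original n = 10; n_eff = number of nonzero differences = 10.
Nonzero differences (with sign): -6, +9, -4, -5, -2, +3, -8, +4, +4, -8
Step 2: Count signs: positive = 4, negative = 6.
Step 3: Under H0: P(positive) = 0.5, so the number of positives S ~ Bin(10, 0.5).
Step 4: Two-sided exact p-value = sum of Bin(10,0.5) probabilities at or below the observed probability = 0.753906.
Step 5: alpha = 0.1. fail to reject H0.

n_eff = 10, pos = 4, neg = 6, p = 0.753906, fail to reject H0.


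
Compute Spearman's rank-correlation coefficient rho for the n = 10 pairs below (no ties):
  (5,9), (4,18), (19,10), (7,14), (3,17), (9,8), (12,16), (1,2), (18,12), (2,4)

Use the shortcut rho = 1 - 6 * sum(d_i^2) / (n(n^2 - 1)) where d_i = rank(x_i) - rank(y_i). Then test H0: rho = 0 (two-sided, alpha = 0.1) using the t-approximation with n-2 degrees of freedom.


Step 1: Rank x and y separately (midranks; no ties here).
rank(x): 5->5, 4->4, 19->10, 7->6, 3->3, 9->7, 12->8, 1->1, 18->9, 2->2
rank(y): 9->4, 18->10, 10->5, 14->7, 17->9, 8->3, 16->8, 2->1, 12->6, 4->2
Step 2: d_i = R_x(i) - R_y(i); compute d_i^2.
  (5-4)^2=1, (4-10)^2=36, (10-5)^2=25, (6-7)^2=1, (3-9)^2=36, (7-3)^2=16, (8-8)^2=0, (1-1)^2=0, (9-6)^2=9, (2-2)^2=0
sum(d^2) = 124.
Step 3: rho = 1 - 6*124 / (10*(10^2 - 1)) = 1 - 744/990 = 0.248485.
Step 4: Under H0, t = rho * sqrt((n-2)/(1-rho^2)) = 0.7256 ~ t(8).
Step 5: Two-sided p-value from the t-distribution with 8 df = 0.488776.
Step 6: alpha = 0.1. fail to reject H0.

rho = 0.2485, p = 0.488776, fail to reject H0 at alpha = 0.1.


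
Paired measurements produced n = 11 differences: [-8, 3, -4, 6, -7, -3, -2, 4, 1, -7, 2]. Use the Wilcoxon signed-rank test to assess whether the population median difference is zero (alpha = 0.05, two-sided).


Step 1: Drop any zero differences (none here) and take |d_i|.
|d| = [8, 3, 4, 6, 7, 3, 2, 4, 1, 7, 2]
Step 2: Midrank |d_i| (ties get averaged ranks).
ranks: |8|->11, |3|->4.5, |4|->6.5, |6|->8, |7|->9.5, |3|->4.5, |2|->2.5, |4|->6.5, |1|->1, |7|->9.5, |2|->2.5
Step 3: Attach original signs; sum ranks with positive sign and with negative sign.
W+ = 4.5 + 8 + 6.5 + 1 + 2.5 = 22.5
W- = 11 + 6.5 + 9.5 + 4.5 + 2.5 + 9.5 = 43.5
(Check: W+ + W- = 66 should equal n(n+1)/2 = 66.)
Step 4: Test statistic W = min(W+, W-) = 22.5.
Step 5: Ties in |d|, so use the tie-corrected normal approximation.
        E[W] = n(n+1)/4 = 11*12/4 = 33.
        Tie groups: |d|=2 (t=2), |d|=3 (t=2), |d|=4 (t=2), |d|=7 (t=2); sum(t^3 - t) = 24.
        Var[W] = n(n+1)(2n+1)/24 - sum(t^3-t)/48 = 3036/24 - 24/48 = 126.
        z = (W - E[W]) / sqrt(Var[W]) = (22.5 - 33) / 11.2250 = -0.9354.
        Two-sided p = 2*Phi(z) = 0.349575.
Step 6: alpha = 0.05. fail to reject H0.

W+ = 22.5, W- = 43.5, W = min = 22.5, p = 0.349575, fail to reject H0.


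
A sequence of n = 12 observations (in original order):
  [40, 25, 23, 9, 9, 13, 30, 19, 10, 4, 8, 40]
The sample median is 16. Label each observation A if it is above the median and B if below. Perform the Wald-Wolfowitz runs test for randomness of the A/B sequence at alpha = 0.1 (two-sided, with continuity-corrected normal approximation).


Step 1: Compute median = 16; label A = above, B = below.
Labels in order: AAABBBAABBBA  (n_A = 6, n_B = 6)
Step 2: Count runs R = 5.
Step 3: Under H0 (random ordering), E[R] = 2*n_A*n_B/(n_A+n_B) + 1 = 2*6*6/12 + 1 = 7.0000.
        Var[R] = 2*n_A*n_B*(2*n_A*n_B - n_A - n_B) / ((n_A+n_B)^2 * (n_A+n_B-1)) = 4320/1584 = 2.7273.
        SD[R] = 1.6514.
Step 4: Continuity-corrected z = (R + 0.5 - E[R]) / SD[R] = (5 + 0.5 - 7.0000) / 1.6514 = -0.9083.
Step 5: Two-sided p-value via normal approximation = 2*(1 - Phi(|z|)) = 0.363722.
Step 6: alpha = 0.1. fail to reject H0.

R = 5, z = -0.9083, p = 0.363722, fail to reject H0.


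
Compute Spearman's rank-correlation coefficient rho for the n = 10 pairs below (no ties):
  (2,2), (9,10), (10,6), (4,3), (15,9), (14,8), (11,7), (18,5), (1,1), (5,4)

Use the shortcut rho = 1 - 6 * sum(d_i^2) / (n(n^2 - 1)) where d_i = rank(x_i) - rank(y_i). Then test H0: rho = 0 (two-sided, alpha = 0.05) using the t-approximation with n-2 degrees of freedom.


Step 1: Rank x and y separately (midranks; no ties here).
rank(x): 2->2, 9->5, 10->6, 4->3, 15->9, 14->8, 11->7, 18->10, 1->1, 5->4
rank(y): 2->2, 10->10, 6->6, 3->3, 9->9, 8->8, 7->7, 5->5, 1->1, 4->4
Step 2: d_i = R_x(i) - R_y(i); compute d_i^2.
  (2-2)^2=0, (5-10)^2=25, (6-6)^2=0, (3-3)^2=0, (9-9)^2=0, (8-8)^2=0, (7-7)^2=0, (10-5)^2=25, (1-1)^2=0, (4-4)^2=0
sum(d^2) = 50.
Step 3: rho = 1 - 6*50 / (10*(10^2 - 1)) = 1 - 300/990 = 0.696970.
Step 4: Under H0, t = rho * sqrt((n-2)/(1-rho^2)) = 2.7490 ~ t(8).
Step 5: Two-sided p-value from the t-distribution with 8 df = 0.025097.
Step 6: alpha = 0.05. reject H0.

rho = 0.6970, p = 0.025097, reject H0 at alpha = 0.05.


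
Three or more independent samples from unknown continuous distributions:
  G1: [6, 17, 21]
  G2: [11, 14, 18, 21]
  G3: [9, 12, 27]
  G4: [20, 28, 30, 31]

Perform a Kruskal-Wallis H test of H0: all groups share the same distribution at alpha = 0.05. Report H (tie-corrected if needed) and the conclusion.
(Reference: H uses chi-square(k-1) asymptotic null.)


Step 1: Combine all N = 14 observations and assign midranks.
sorted (value, group, rank): (6,G1,1), (9,G3,2), (11,G2,3), (12,G3,4), (14,G2,5), (17,G1,6), (18,G2,7), (20,G4,8), (21,G1,9.5), (21,G2,9.5), (27,G3,11), (28,G4,12), (30,G4,13), (31,G4,14)
Step 2: Sum ranks within each group.
R_1 = 16.5 (n_1 = 3)
R_2 = 24.5 (n_2 = 4)
R_3 = 17 (n_3 = 3)
R_4 = 47 (n_4 = 4)
Step 3: H = 12/(N(N+1)) * sum(R_i^2/n_i) - 3(N+1)
     = 12/(14*15) * (16.5^2/3 + 24.5^2/4 + 17^2/3 + 47^2/4) - 3*15
     = 0.057143 * 889.396 - 45
     = 5.822619.
Step 4: Ties present; correction factor C = 1 - 6/(14^3 - 14) = 0.997802. Corrected H = 5.822619 / 0.997802 = 5.835444.
Step 5: Under H0, H ~ chi^2(3); p-value = 0.119897.
Step 6: alpha = 0.05. fail to reject H0.

H = 5.8354, df = 3, p = 0.119897, fail to reject H0.


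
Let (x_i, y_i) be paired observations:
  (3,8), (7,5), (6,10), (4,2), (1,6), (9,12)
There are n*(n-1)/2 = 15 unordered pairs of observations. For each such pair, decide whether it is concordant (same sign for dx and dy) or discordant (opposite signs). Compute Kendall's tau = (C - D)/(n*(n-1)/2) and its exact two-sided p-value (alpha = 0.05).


Step 1: Enumerate the 15 unordered pairs (i,j) with i<j and classify each by sign(x_j-x_i) * sign(y_j-y_i).
  (1,2):dx=+4,dy=-3->D; (1,3):dx=+3,dy=+2->C; (1,4):dx=+1,dy=-6->D; (1,5):dx=-2,dy=-2->C
  (1,6):dx=+6,dy=+4->C; (2,3):dx=-1,dy=+5->D; (2,4):dx=-3,dy=-3->C; (2,5):dx=-6,dy=+1->D
  (2,6):dx=+2,dy=+7->C; (3,4):dx=-2,dy=-8->C; (3,5):dx=-5,dy=-4->C; (3,6):dx=+3,dy=+2->C
  (4,5):dx=-3,dy=+4->D; (4,6):dx=+5,dy=+10->C; (5,6):dx=+8,dy=+6->C
Step 2: C = 10, D = 5, total pairs = 15.
Step 3: tau = (C - D)/(n(n-1)/2) = (10 - 5)/15 = 0.333333.
Step 4: Exact two-sided p-value (enumerate n! = 720 permutations of y under H0): p = 0.469444.
Step 5: alpha = 0.05. fail to reject H0.

tau_b = 0.3333 (C=10, D=5), p = 0.469444, fail to reject H0.


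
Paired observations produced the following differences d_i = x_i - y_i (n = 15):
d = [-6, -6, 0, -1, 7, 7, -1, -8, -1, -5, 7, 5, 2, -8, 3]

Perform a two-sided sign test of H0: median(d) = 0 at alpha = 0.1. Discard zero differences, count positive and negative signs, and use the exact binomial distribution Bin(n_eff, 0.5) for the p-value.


Step 1: Discard zero differences. Original n = 15; n_eff = number of nonzero differences = 14.
Nonzero differences (with sign): -6, -6, -1, +7, +7, -1, -8, -1, -5, +7, +5, +2, -8, +3
Step 2: Count signs: positive = 6, negative = 8.
Step 3: Under H0: P(positive) = 0.5, so the number of positives S ~ Bin(14, 0.5).
Step 4: Two-sided exact p-value = sum of Bin(14,0.5) probabilities at or below the observed probability = 0.790527.
Step 5: alpha = 0.1. fail to reject H0.

n_eff = 14, pos = 6, neg = 8, p = 0.790527, fail to reject H0.


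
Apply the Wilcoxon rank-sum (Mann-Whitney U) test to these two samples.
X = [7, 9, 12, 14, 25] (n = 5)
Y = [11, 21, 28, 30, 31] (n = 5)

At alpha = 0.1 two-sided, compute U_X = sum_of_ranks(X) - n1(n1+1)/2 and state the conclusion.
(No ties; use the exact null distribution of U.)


Step 1: Combine and sort all 10 observations; assign midranks.
sorted (value, group): (7,X), (9,X), (11,Y), (12,X), (14,X), (21,Y), (25,X), (28,Y), (30,Y), (31,Y)
ranks: 7->1, 9->2, 11->3, 12->4, 14->5, 21->6, 25->7, 28->8, 30->9, 31->10
Step 2: Rank sum for X: R1 = 1 + 2 + 4 + 5 + 7 = 19.
Step 3: U_X = R1 - n1(n1+1)/2 = 19 - 5*6/2 = 19 - 15 = 4.
       U_Y = n1*n2 - U_X = 25 - 4 = 21.
Step 4: No ties, so the exact null distribution of U (based on enumerating the C(10,5) = 252 equally likely rank assignments) gives the two-sided p-value.
Step 5: p-value = 0.095238; compare to alpha = 0.1. reject H0.

U_X = 4, p = 0.095238, reject H0 at alpha = 0.1.


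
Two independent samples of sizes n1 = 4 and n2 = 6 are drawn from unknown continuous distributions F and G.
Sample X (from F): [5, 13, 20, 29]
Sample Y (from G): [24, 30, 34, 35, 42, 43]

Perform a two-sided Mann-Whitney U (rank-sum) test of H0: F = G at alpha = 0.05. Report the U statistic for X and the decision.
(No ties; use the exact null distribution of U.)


Step 1: Combine and sort all 10 observations; assign midranks.
sorted (value, group): (5,X), (13,X), (20,X), (24,Y), (29,X), (30,Y), (34,Y), (35,Y), (42,Y), (43,Y)
ranks: 5->1, 13->2, 20->3, 24->4, 29->5, 30->6, 34->7, 35->8, 42->9, 43->10
Step 2: Rank sum for X: R1 = 1 + 2 + 3 + 5 = 11.
Step 3: U_X = R1 - n1(n1+1)/2 = 11 - 4*5/2 = 11 - 10 = 1.
       U_Y = n1*n2 - U_X = 24 - 1 = 23.
Step 4: No ties, so the exact null distribution of U (based on enumerating the C(10,4) = 210 equally likely rank assignments) gives the two-sided p-value.
Step 5: p-value = 0.019048; compare to alpha = 0.05. reject H0.

U_X = 1, p = 0.019048, reject H0 at alpha = 0.05.


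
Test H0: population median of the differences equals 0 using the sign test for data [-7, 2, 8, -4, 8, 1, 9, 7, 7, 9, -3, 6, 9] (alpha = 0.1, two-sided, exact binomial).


Step 1: Discard zero differences. Original n = 13; n_eff = number of nonzero differences = 13.
Nonzero differences (with sign): -7, +2, +8, -4, +8, +1, +9, +7, +7, +9, -3, +6, +9
Step 2: Count signs: positive = 10, negative = 3.
Step 3: Under H0: P(positive) = 0.5, so the number of positives S ~ Bin(13, 0.5).
Step 4: Two-sided exact p-value = sum of Bin(13,0.5) probabilities at or below the observed probability = 0.092285.
Step 5: alpha = 0.1. reject H0.

n_eff = 13, pos = 10, neg = 3, p = 0.092285, reject H0.


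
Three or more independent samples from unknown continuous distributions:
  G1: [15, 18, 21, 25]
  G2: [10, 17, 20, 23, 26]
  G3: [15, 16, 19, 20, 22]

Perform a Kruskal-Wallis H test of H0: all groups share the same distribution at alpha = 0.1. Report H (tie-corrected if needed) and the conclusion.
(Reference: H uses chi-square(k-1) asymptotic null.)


Step 1: Combine all N = 14 observations and assign midranks.
sorted (value, group, rank): (10,G2,1), (15,G1,2.5), (15,G3,2.5), (16,G3,4), (17,G2,5), (18,G1,6), (19,G3,7), (20,G2,8.5), (20,G3,8.5), (21,G1,10), (22,G3,11), (23,G2,12), (25,G1,13), (26,G2,14)
Step 2: Sum ranks within each group.
R_1 = 31.5 (n_1 = 4)
R_2 = 40.5 (n_2 = 5)
R_3 = 33 (n_3 = 5)
Step 3: H = 12/(N(N+1)) * sum(R_i^2/n_i) - 3(N+1)
     = 12/(14*15) * (31.5^2/4 + 40.5^2/5 + 33^2/5) - 3*15
     = 0.057143 * 793.913 - 45
     = 0.366429.
Step 4: Ties present; correction factor C = 1 - 12/(14^3 - 14) = 0.995604. Corrected H = 0.366429 / 0.995604 = 0.368046.
Step 5: Under H0, H ~ chi^2(2); p-value = 0.831917.
Step 6: alpha = 0.1. fail to reject H0.

H = 0.3680, df = 2, p = 0.831917, fail to reject H0.


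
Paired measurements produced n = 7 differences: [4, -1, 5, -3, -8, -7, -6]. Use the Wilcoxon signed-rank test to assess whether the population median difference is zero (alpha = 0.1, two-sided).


Step 1: Drop any zero differences (none here) and take |d_i|.
|d| = [4, 1, 5, 3, 8, 7, 6]
Step 2: Midrank |d_i| (ties get averaged ranks).
ranks: |4|->3, |1|->1, |5|->4, |3|->2, |8|->7, |7|->6, |6|->5
Step 3: Attach original signs; sum ranks with positive sign and with negative sign.
W+ = 3 + 4 = 7
W- = 1 + 2 + 7 + 6 + 5 = 21
(Check: W+ + W- = 28 should equal n(n+1)/2 = 28.)
Step 4: Test statistic W = min(W+, W-) = 7.
Step 5: No ties, so the exact null distribution over the 2^7 = 128 sign assignments gives the two-sided p-value = 0.296875.
Step 6: alpha = 0.1. fail to reject H0.

W+ = 7, W- = 21, W = min = 7, p = 0.296875, fail to reject H0.


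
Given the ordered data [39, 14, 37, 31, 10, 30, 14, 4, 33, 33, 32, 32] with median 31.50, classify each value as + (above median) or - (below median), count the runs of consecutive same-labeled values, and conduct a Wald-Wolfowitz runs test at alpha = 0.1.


Step 1: Compute median = 31.50; label A = above, B = below.
Labels in order: ABABBBBBAAAA  (n_A = 6, n_B = 6)
Step 2: Count runs R = 5.
Step 3: Under H0 (random ordering), E[R] = 2*n_A*n_B/(n_A+n_B) + 1 = 2*6*6/12 + 1 = 7.0000.
        Var[R] = 2*n_A*n_B*(2*n_A*n_B - n_A - n_B) / ((n_A+n_B)^2 * (n_A+n_B-1)) = 4320/1584 = 2.7273.
        SD[R] = 1.6514.
Step 4: Continuity-corrected z = (R + 0.5 - E[R]) / SD[R] = (5 + 0.5 - 7.0000) / 1.6514 = -0.9083.
Step 5: Two-sided p-value via normal approximation = 2*(1 - Phi(|z|)) = 0.363722.
Step 6: alpha = 0.1. fail to reject H0.

R = 5, z = -0.9083, p = 0.363722, fail to reject H0.


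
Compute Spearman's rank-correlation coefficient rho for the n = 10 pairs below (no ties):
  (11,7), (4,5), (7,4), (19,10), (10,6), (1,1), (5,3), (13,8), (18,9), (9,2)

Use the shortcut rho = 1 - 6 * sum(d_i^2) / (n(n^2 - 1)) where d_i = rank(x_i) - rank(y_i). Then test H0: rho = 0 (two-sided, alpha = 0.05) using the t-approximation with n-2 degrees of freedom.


Step 1: Rank x and y separately (midranks; no ties here).
rank(x): 11->7, 4->2, 7->4, 19->10, 10->6, 1->1, 5->3, 13->8, 18->9, 9->5
rank(y): 7->7, 5->5, 4->4, 10->10, 6->6, 1->1, 3->3, 8->8, 9->9, 2->2
Step 2: d_i = R_x(i) - R_y(i); compute d_i^2.
  (7-7)^2=0, (2-5)^2=9, (4-4)^2=0, (10-10)^2=0, (6-6)^2=0, (1-1)^2=0, (3-3)^2=0, (8-8)^2=0, (9-9)^2=0, (5-2)^2=9
sum(d^2) = 18.
Step 3: rho = 1 - 6*18 / (10*(10^2 - 1)) = 1 - 108/990 = 0.890909.
Step 4: Under H0, t = rho * sqrt((n-2)/(1-rho^2)) = 5.5482 ~ t(8).
Step 5: Two-sided p-value from the t-distribution with 8 df = 0.000542.
Step 6: alpha = 0.05. reject H0.

rho = 0.8909, p = 0.000542, reject H0 at alpha = 0.05.


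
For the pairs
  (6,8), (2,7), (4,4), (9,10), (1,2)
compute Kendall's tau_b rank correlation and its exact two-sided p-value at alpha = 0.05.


Step 1: Enumerate the 10 unordered pairs (i,j) with i<j and classify each by sign(x_j-x_i) * sign(y_j-y_i).
  (1,2):dx=-4,dy=-1->C; (1,3):dx=-2,dy=-4->C; (1,4):dx=+3,dy=+2->C; (1,5):dx=-5,dy=-6->C
  (2,3):dx=+2,dy=-3->D; (2,4):dx=+7,dy=+3->C; (2,5):dx=-1,dy=-5->C; (3,4):dx=+5,dy=+6->C
  (3,5):dx=-3,dy=-2->C; (4,5):dx=-8,dy=-8->C
Step 2: C = 9, D = 1, total pairs = 10.
Step 3: tau = (C - D)/(n(n-1)/2) = (9 - 1)/10 = 0.800000.
Step 4: Exact two-sided p-value (enumerate n! = 120 permutations of y under H0): p = 0.083333.
Step 5: alpha = 0.05. fail to reject H0.

tau_b = 0.8000 (C=9, D=1), p = 0.083333, fail to reject H0.


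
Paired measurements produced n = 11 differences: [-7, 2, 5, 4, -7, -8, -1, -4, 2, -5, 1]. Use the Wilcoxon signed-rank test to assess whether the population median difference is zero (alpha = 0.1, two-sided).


Step 1: Drop any zero differences (none here) and take |d_i|.
|d| = [7, 2, 5, 4, 7, 8, 1, 4, 2, 5, 1]
Step 2: Midrank |d_i| (ties get averaged ranks).
ranks: |7|->9.5, |2|->3.5, |5|->7.5, |4|->5.5, |7|->9.5, |8|->11, |1|->1.5, |4|->5.5, |2|->3.5, |5|->7.5, |1|->1.5
Step 3: Attach original signs; sum ranks with positive sign and with negative sign.
W+ = 3.5 + 7.5 + 5.5 + 3.5 + 1.5 = 21.5
W- = 9.5 + 9.5 + 11 + 1.5 + 5.5 + 7.5 = 44.5
(Check: W+ + W- = 66 should equal n(n+1)/2 = 66.)
Step 4: Test statistic W = min(W+, W-) = 21.5.
Step 5: Ties in |d|, so use the tie-corrected normal approximation.
        E[W] = n(n+1)/4 = 11*12/4 = 33.
        Tie groups: |d|=1 (t=2), |d|=2 (t=2), |d|=4 (t=2), |d|=5 (t=2), |d|=7 (t=2); sum(t^3 - t) = 30.
        Var[W] = n(n+1)(2n+1)/24 - sum(t^3-t)/48 = 3036/24 - 30/48 = 125.875.
        z = (W - E[W]) / sqrt(Var[W]) = (21.5 - 33) / 11.2194 = -1.0250.
        Two-sided p = 2*Phi(z) = 0.305358.
Step 6: alpha = 0.1. fail to reject H0.

W+ = 21.5, W- = 44.5, W = min = 21.5, p = 0.305358, fail to reject H0.


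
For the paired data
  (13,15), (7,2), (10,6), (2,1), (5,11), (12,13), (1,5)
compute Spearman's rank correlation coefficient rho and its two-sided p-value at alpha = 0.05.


Step 1: Rank x and y separately (midranks; no ties here).
rank(x): 13->7, 7->4, 10->5, 2->2, 5->3, 12->6, 1->1
rank(y): 15->7, 2->2, 6->4, 1->1, 11->5, 13->6, 5->3
Step 2: d_i = R_x(i) - R_y(i); compute d_i^2.
  (7-7)^2=0, (4-2)^2=4, (5-4)^2=1, (2-1)^2=1, (3-5)^2=4, (6-6)^2=0, (1-3)^2=4
sum(d^2) = 14.
Step 3: rho = 1 - 6*14 / (7*(7^2 - 1)) = 1 - 84/336 = 0.750000.
Step 4: Under H0, t = rho * sqrt((n-2)/(1-rho^2)) = 2.5355 ~ t(5).
Step 5: Two-sided p-value from the t-distribution with 5 df = 0.052181.
Step 6: alpha = 0.05. fail to reject H0.

rho = 0.7500, p = 0.052181, fail to reject H0 at alpha = 0.05.


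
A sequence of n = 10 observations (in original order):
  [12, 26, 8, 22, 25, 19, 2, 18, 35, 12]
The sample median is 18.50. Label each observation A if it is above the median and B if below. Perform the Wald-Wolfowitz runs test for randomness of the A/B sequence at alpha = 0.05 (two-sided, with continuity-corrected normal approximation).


Step 1: Compute median = 18.50; label A = above, B = below.
Labels in order: BABAAABBAB  (n_A = 5, n_B = 5)
Step 2: Count runs R = 7.
Step 3: Under H0 (random ordering), E[R] = 2*n_A*n_B/(n_A+n_B) + 1 = 2*5*5/10 + 1 = 6.0000.
        Var[R] = 2*n_A*n_B*(2*n_A*n_B - n_A - n_B) / ((n_A+n_B)^2 * (n_A+n_B-1)) = 2000/900 = 2.2222.
        SD[R] = 1.4907.
Step 4: Continuity-corrected z = (R - 0.5 - E[R]) / SD[R] = (7 - 0.5 - 6.0000) / 1.4907 = 0.3354.
Step 5: Two-sided p-value via normal approximation = 2*(1 - Phi(|z|)) = 0.737316.
Step 6: alpha = 0.05. fail to reject H0.

R = 7, z = 0.3354, p = 0.737316, fail to reject H0.


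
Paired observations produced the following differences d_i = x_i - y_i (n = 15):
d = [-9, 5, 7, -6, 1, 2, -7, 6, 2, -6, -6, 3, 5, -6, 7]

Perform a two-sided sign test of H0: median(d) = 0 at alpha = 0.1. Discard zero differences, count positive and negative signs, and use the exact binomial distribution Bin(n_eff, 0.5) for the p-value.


Step 1: Discard zero differences. Original n = 15; n_eff = number of nonzero differences = 15.
Nonzero differences (with sign): -9, +5, +7, -6, +1, +2, -7, +6, +2, -6, -6, +3, +5, -6, +7
Step 2: Count signs: positive = 9, negative = 6.
Step 3: Under H0: P(positive) = 0.5, so the number of positives S ~ Bin(15, 0.5).
Step 4: Two-sided exact p-value = sum of Bin(15,0.5) probabilities at or below the observed probability = 0.607239.
Step 5: alpha = 0.1. fail to reject H0.

n_eff = 15, pos = 9, neg = 6, p = 0.607239, fail to reject H0.


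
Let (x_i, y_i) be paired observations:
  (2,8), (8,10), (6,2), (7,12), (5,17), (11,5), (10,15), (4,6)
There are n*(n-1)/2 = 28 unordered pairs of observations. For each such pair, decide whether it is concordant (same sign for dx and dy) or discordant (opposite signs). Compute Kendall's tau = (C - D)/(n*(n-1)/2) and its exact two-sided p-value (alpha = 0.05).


Step 1: Enumerate the 28 unordered pairs (i,j) with i<j and classify each by sign(x_j-x_i) * sign(y_j-y_i).
  (1,2):dx=+6,dy=+2->C; (1,3):dx=+4,dy=-6->D; (1,4):dx=+5,dy=+4->C; (1,5):dx=+3,dy=+9->C
  (1,6):dx=+9,dy=-3->D; (1,7):dx=+8,dy=+7->C; (1,8):dx=+2,dy=-2->D; (2,3):dx=-2,dy=-8->C
  (2,4):dx=-1,dy=+2->D; (2,5):dx=-3,dy=+7->D; (2,6):dx=+3,dy=-5->D; (2,7):dx=+2,dy=+5->C
  (2,8):dx=-4,dy=-4->C; (3,4):dx=+1,dy=+10->C; (3,5):dx=-1,dy=+15->D; (3,6):dx=+5,dy=+3->C
  (3,7):dx=+4,dy=+13->C; (3,8):dx=-2,dy=+4->D; (4,5):dx=-2,dy=+5->D; (4,6):dx=+4,dy=-7->D
  (4,7):dx=+3,dy=+3->C; (4,8):dx=-3,dy=-6->C; (5,6):dx=+6,dy=-12->D; (5,7):dx=+5,dy=-2->D
  (5,8):dx=-1,dy=-11->C; (6,7):dx=-1,dy=+10->D; (6,8):dx=-7,dy=+1->D; (7,8):dx=-6,dy=-9->C
Step 2: C = 14, D = 14, total pairs = 28.
Step 3: tau = (C - D)/(n(n-1)/2) = (14 - 14)/28 = 0.000000.
Step 4: Exact two-sided p-value (enumerate n! = 40320 permutations of y under H0): p = 1.000000.
Step 5: alpha = 0.05. fail to reject H0.

tau_b = 0.0000 (C=14, D=14), p = 1.000000, fail to reject H0.


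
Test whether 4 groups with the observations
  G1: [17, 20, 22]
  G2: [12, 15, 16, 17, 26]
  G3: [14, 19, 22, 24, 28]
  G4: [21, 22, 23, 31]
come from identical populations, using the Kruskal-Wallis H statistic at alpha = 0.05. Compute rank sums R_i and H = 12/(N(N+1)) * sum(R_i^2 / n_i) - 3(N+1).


Step 1: Combine all N = 17 observations and assign midranks.
sorted (value, group, rank): (12,G2,1), (14,G3,2), (15,G2,3), (16,G2,4), (17,G1,5.5), (17,G2,5.5), (19,G3,7), (20,G1,8), (21,G4,9), (22,G1,11), (22,G3,11), (22,G4,11), (23,G4,13), (24,G3,14), (26,G2,15), (28,G3,16), (31,G4,17)
Step 2: Sum ranks within each group.
R_1 = 24.5 (n_1 = 3)
R_2 = 28.5 (n_2 = 5)
R_3 = 50 (n_3 = 5)
R_4 = 50 (n_4 = 4)
Step 3: H = 12/(N(N+1)) * sum(R_i^2/n_i) - 3(N+1)
     = 12/(17*18) * (24.5^2/3 + 28.5^2/5 + 50^2/5 + 50^2/4) - 3*18
     = 0.039216 * 1487.53 - 54
     = 4.334641.
Step 4: Ties present; correction factor C = 1 - 30/(17^3 - 17) = 0.993873. Corrected H = 4.334641 / 0.993873 = 4.361365.
Step 5: Under H0, H ~ chi^2(3); p-value = 0.224995.
Step 6: alpha = 0.05. fail to reject H0.

H = 4.3614, df = 3, p = 0.224995, fail to reject H0.


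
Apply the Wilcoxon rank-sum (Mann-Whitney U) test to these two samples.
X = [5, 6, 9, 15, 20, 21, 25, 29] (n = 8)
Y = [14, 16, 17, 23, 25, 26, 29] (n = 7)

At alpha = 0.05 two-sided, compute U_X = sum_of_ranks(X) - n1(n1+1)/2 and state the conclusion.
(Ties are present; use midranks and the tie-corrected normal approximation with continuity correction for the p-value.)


Step 1: Combine and sort all 15 observations; assign midranks.
sorted (value, group): (5,X), (6,X), (9,X), (14,Y), (15,X), (16,Y), (17,Y), (20,X), (21,X), (23,Y), (25,X), (25,Y), (26,Y), (29,X), (29,Y)
ranks: 5->1, 6->2, 9->3, 14->4, 15->5, 16->6, 17->7, 20->8, 21->9, 23->10, 25->11.5, 25->11.5, 26->13, 29->14.5, 29->14.5
Step 2: Rank sum for X: R1 = 1 + 2 + 3 + 5 + 8 + 9 + 11.5 + 14.5 = 54.
Step 3: U_X = R1 - n1(n1+1)/2 = 54 - 8*9/2 = 54 - 36 = 18.
       U_Y = n1*n2 - U_X = 56 - 18 = 38.
Step 4: Ties are present, so use the tie-corrected normal approximation (with continuity correction) for the p-value.
Step 5: p-value = 0.270731; compare to alpha = 0.05. fail to reject H0.

U_X = 18, p = 0.270731, fail to reject H0 at alpha = 0.05.


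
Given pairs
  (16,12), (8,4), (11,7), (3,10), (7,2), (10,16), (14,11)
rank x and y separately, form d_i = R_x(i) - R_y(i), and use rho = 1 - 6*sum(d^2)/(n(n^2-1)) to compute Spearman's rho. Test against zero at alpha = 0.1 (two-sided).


Step 1: Rank x and y separately (midranks; no ties here).
rank(x): 16->7, 8->3, 11->5, 3->1, 7->2, 10->4, 14->6
rank(y): 12->6, 4->2, 7->3, 10->4, 2->1, 16->7, 11->5
Step 2: d_i = R_x(i) - R_y(i); compute d_i^2.
  (7-6)^2=1, (3-2)^2=1, (5-3)^2=4, (1-4)^2=9, (2-1)^2=1, (4-7)^2=9, (6-5)^2=1
sum(d^2) = 26.
Step 3: rho = 1 - 6*26 / (7*(7^2 - 1)) = 1 - 156/336 = 0.535714.
Step 4: Under H0, t = rho * sqrt((n-2)/(1-rho^2)) = 1.4186 ~ t(5).
Step 5: Two-sided p-value from the t-distribution with 5 df = 0.215217.
Step 6: alpha = 0.1. fail to reject H0.

rho = 0.5357, p = 0.215217, fail to reject H0 at alpha = 0.1.


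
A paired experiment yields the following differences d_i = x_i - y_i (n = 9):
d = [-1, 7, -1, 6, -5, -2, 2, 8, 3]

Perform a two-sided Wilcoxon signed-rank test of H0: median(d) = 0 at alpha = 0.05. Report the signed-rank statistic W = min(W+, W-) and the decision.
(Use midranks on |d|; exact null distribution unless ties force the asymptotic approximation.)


Step 1: Drop any zero differences (none here) and take |d_i|.
|d| = [1, 7, 1, 6, 5, 2, 2, 8, 3]
Step 2: Midrank |d_i| (ties get averaged ranks).
ranks: |1|->1.5, |7|->8, |1|->1.5, |6|->7, |5|->6, |2|->3.5, |2|->3.5, |8|->9, |3|->5
Step 3: Attach original signs; sum ranks with positive sign and with negative sign.
W+ = 8 + 7 + 3.5 + 9 + 5 = 32.5
W- = 1.5 + 1.5 + 6 + 3.5 = 12.5
(Check: W+ + W- = 45 should equal n(n+1)/2 = 45.)
Step 4: Test statistic W = min(W+, W-) = 12.5.
Step 5: Ties in |d|, so use the tie-corrected normal approximation.
        E[W] = n(n+1)/4 = 9*10/4 = 22.5.
        Tie groups: |d|=1 (t=2), |d|=2 (t=2); sum(t^3 - t) = 12.
        Var[W] = n(n+1)(2n+1)/24 - sum(t^3-t)/48 = 1710/24 - 12/48 = 71.
        z = (W - E[W]) / sqrt(Var[W]) = (12.5 - 22.5) / 8.4261 = -1.1868.
        Two-sided p = 2*Phi(z) = 0.235314.
Step 6: alpha = 0.05. fail to reject H0.

W+ = 32.5, W- = 12.5, W = min = 12.5, p = 0.235314, fail to reject H0.


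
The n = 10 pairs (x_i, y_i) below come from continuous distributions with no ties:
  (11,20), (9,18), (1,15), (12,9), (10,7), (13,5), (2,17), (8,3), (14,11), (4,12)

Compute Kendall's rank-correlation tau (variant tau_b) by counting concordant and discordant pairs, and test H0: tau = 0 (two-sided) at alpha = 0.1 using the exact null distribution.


Step 1: Enumerate the 45 unordered pairs (i,j) with i<j and classify each by sign(x_j-x_i) * sign(y_j-y_i).
  (1,2):dx=-2,dy=-2->C; (1,3):dx=-10,dy=-5->C; (1,4):dx=+1,dy=-11->D; (1,5):dx=-1,dy=-13->C
  (1,6):dx=+2,dy=-15->D; (1,7):dx=-9,dy=-3->C; (1,8):dx=-3,dy=-17->C; (1,9):dx=+3,dy=-9->D
  (1,10):dx=-7,dy=-8->C; (2,3):dx=-8,dy=-3->C; (2,4):dx=+3,dy=-9->D; (2,5):dx=+1,dy=-11->D
  (2,6):dx=+4,dy=-13->D; (2,7):dx=-7,dy=-1->C; (2,8):dx=-1,dy=-15->C; (2,9):dx=+5,dy=-7->D
  (2,10):dx=-5,dy=-6->C; (3,4):dx=+11,dy=-6->D; (3,5):dx=+9,dy=-8->D; (3,6):dx=+12,dy=-10->D
  (3,7):dx=+1,dy=+2->C; (3,8):dx=+7,dy=-12->D; (3,9):dx=+13,dy=-4->D; (3,10):dx=+3,dy=-3->D
  (4,5):dx=-2,dy=-2->C; (4,6):dx=+1,dy=-4->D; (4,7):dx=-10,dy=+8->D; (4,8):dx=-4,dy=-6->C
  (4,9):dx=+2,dy=+2->C; (4,10):dx=-8,dy=+3->D; (5,6):dx=+3,dy=-2->D; (5,7):dx=-8,dy=+10->D
  (5,8):dx=-2,dy=-4->C; (5,9):dx=+4,dy=+4->C; (5,10):dx=-6,dy=+5->D; (6,7):dx=-11,dy=+12->D
  (6,8):dx=-5,dy=-2->C; (6,9):dx=+1,dy=+6->C; (6,10):dx=-9,dy=+7->D; (7,8):dx=+6,dy=-14->D
  (7,9):dx=+12,dy=-6->D; (7,10):dx=+2,dy=-5->D; (8,9):dx=+6,dy=+8->C; (8,10):dx=-4,dy=+9->D
  (9,10):dx=-10,dy=+1->D
Step 2: C = 19, D = 26, total pairs = 45.
Step 3: tau = (C - D)/(n(n-1)/2) = (19 - 26)/45 = -0.155556.
Step 4: Exact two-sided p-value (enumerate n! = 3628800 permutations of y under H0): p = 0.600654.
Step 5: alpha = 0.1. fail to reject H0.

tau_b = -0.1556 (C=19, D=26), p = 0.600654, fail to reject H0.


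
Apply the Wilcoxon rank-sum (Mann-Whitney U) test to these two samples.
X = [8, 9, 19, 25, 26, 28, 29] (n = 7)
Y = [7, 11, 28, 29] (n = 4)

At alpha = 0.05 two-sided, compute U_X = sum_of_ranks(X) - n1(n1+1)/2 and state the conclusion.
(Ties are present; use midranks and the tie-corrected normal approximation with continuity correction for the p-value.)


Step 1: Combine and sort all 11 observations; assign midranks.
sorted (value, group): (7,Y), (8,X), (9,X), (11,Y), (19,X), (25,X), (26,X), (28,X), (28,Y), (29,X), (29,Y)
ranks: 7->1, 8->2, 9->3, 11->4, 19->5, 25->6, 26->7, 28->8.5, 28->8.5, 29->10.5, 29->10.5
Step 2: Rank sum for X: R1 = 2 + 3 + 5 + 6 + 7 + 8.5 + 10.5 = 42.
Step 3: U_X = R1 - n1(n1+1)/2 = 42 - 7*8/2 = 42 - 28 = 14.
       U_Y = n1*n2 - U_X = 28 - 14 = 14.
Step 4: Ties are present, so use the tie-corrected normal approximation (with continuity correction) for the p-value.
Step 5: p-value = 1.000000; compare to alpha = 0.05. fail to reject H0.

U_X = 14, p = 1.000000, fail to reject H0 at alpha = 0.05.


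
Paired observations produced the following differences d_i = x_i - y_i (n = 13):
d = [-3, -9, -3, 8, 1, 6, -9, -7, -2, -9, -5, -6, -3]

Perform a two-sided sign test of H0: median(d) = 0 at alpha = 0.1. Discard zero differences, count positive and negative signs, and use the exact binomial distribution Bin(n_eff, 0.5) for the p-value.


Step 1: Discard zero differences. Original n = 13; n_eff = number of nonzero differences = 13.
Nonzero differences (with sign): -3, -9, -3, +8, +1, +6, -9, -7, -2, -9, -5, -6, -3
Step 2: Count signs: positive = 3, negative = 10.
Step 3: Under H0: P(positive) = 0.5, so the number of positives S ~ Bin(13, 0.5).
Step 4: Two-sided exact p-value = sum of Bin(13,0.5) probabilities at or below the observed probability = 0.092285.
Step 5: alpha = 0.1. reject H0.

n_eff = 13, pos = 3, neg = 10, p = 0.092285, reject H0.


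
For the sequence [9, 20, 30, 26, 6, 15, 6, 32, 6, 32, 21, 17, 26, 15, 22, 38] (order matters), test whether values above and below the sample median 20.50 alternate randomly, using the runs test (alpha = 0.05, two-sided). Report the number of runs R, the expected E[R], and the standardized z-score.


Step 1: Compute median = 20.50; label A = above, B = below.
Labels in order: BBAABBBABAABABAA  (n_A = 8, n_B = 8)
Step 2: Count runs R = 10.
Step 3: Under H0 (random ordering), E[R] = 2*n_A*n_B/(n_A+n_B) + 1 = 2*8*8/16 + 1 = 9.0000.
        Var[R] = 2*n_A*n_B*(2*n_A*n_B - n_A - n_B) / ((n_A+n_B)^2 * (n_A+n_B-1)) = 14336/3840 = 3.7333.
        SD[R] = 1.9322.
Step 4: Continuity-corrected z = (R - 0.5 - E[R]) / SD[R] = (10 - 0.5 - 9.0000) / 1.9322 = 0.2588.
Step 5: Two-sided p-value via normal approximation = 2*(1 - Phi(|z|)) = 0.795809.
Step 6: alpha = 0.05. fail to reject H0.

R = 10, z = 0.2588, p = 0.795809, fail to reject H0.


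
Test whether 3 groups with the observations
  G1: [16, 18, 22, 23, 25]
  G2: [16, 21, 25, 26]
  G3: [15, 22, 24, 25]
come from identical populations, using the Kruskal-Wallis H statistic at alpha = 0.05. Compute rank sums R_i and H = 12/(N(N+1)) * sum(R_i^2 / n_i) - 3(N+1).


Step 1: Combine all N = 13 observations and assign midranks.
sorted (value, group, rank): (15,G3,1), (16,G1,2.5), (16,G2,2.5), (18,G1,4), (21,G2,5), (22,G1,6.5), (22,G3,6.5), (23,G1,8), (24,G3,9), (25,G1,11), (25,G2,11), (25,G3,11), (26,G2,13)
Step 2: Sum ranks within each group.
R_1 = 32 (n_1 = 5)
R_2 = 31.5 (n_2 = 4)
R_3 = 27.5 (n_3 = 4)
Step 3: H = 12/(N(N+1)) * sum(R_i^2/n_i) - 3(N+1)
     = 12/(13*14) * (32^2/5 + 31.5^2/4 + 27.5^2/4) - 3*14
     = 0.065934 * 641.925 - 42
     = 0.324725.
Step 4: Ties present; correction factor C = 1 - 36/(13^3 - 13) = 0.983516. Corrected H = 0.324725 / 0.983516 = 0.330168.
Step 5: Under H0, H ~ chi^2(2); p-value = 0.847823.
Step 6: alpha = 0.05. fail to reject H0.

H = 0.3302, df = 2, p = 0.847823, fail to reject H0.


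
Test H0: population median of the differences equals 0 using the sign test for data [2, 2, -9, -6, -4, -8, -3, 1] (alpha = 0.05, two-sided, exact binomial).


Step 1: Discard zero differences. Original n = 8; n_eff = number of nonzero differences = 8.
Nonzero differences (with sign): +2, +2, -9, -6, -4, -8, -3, +1
Step 2: Count signs: positive = 3, negative = 5.
Step 3: Under H0: P(positive) = 0.5, so the number of positives S ~ Bin(8, 0.5).
Step 4: Two-sided exact p-value = sum of Bin(8,0.5) probabilities at or below the observed probability = 0.726562.
Step 5: alpha = 0.05. fail to reject H0.

n_eff = 8, pos = 3, neg = 5, p = 0.726562, fail to reject H0.


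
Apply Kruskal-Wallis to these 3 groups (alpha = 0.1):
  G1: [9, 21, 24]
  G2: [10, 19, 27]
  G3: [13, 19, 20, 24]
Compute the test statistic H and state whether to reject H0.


Step 1: Combine all N = 10 observations and assign midranks.
sorted (value, group, rank): (9,G1,1), (10,G2,2), (13,G3,3), (19,G2,4.5), (19,G3,4.5), (20,G3,6), (21,G1,7), (24,G1,8.5), (24,G3,8.5), (27,G2,10)
Step 2: Sum ranks within each group.
R_1 = 16.5 (n_1 = 3)
R_2 = 16.5 (n_2 = 3)
R_3 = 22 (n_3 = 4)
Step 3: H = 12/(N(N+1)) * sum(R_i^2/n_i) - 3(N+1)
     = 12/(10*11) * (16.5^2/3 + 16.5^2/3 + 22^2/4) - 3*11
     = 0.109091 * 302.5 - 33
     = 0.000000.
Step 4: Ties present; correction factor C = 1 - 12/(10^3 - 10) = 0.987879. Corrected H = 0.000000 / 0.987879 = 0.000000.
Step 5: Under H0, H ~ chi^2(2); p-value = 1.000000.
Step 6: alpha = 0.1. fail to reject H0.

H = 0.0000, df = 2, p = 1.000000, fail to reject H0.
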